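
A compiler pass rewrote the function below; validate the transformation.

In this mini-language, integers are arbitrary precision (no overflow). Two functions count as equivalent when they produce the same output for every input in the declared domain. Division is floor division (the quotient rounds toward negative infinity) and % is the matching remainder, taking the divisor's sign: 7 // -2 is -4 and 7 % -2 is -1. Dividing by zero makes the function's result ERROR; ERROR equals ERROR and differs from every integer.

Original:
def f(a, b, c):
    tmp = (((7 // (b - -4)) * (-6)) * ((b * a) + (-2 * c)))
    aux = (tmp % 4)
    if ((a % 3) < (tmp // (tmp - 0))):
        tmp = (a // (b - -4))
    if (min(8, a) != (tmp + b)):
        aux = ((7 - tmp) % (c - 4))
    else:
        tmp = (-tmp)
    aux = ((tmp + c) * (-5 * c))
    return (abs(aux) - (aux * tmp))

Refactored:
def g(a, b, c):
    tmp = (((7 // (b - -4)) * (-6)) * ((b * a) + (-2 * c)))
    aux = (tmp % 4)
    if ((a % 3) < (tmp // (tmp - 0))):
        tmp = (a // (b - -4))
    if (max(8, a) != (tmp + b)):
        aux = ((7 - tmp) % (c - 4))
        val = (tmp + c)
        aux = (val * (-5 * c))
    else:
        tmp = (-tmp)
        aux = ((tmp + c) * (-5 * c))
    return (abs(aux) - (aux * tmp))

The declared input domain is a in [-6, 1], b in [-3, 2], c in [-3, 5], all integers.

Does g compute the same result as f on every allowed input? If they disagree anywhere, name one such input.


Not equivalent: a=-5, b=1, c=-3 separates them (-225 vs -675).
f: tmp := -6 | aux := 2 | ((a % 3) < (tmp // (tmp - 0))): false | (min(8, a) != (tmp + b)): false | tmp := 6 | aux := 45 | result -225
g: tmp := -6 | aux := 2 | ((a % 3) < (tmp // (tmp - 0))): false | (max(8, a) != (tmp + b)): true | aux := -1 | val := -9 | aux := -135 | result -675
verdict: not equivalent; witness: a=-5, b=1, c=-3


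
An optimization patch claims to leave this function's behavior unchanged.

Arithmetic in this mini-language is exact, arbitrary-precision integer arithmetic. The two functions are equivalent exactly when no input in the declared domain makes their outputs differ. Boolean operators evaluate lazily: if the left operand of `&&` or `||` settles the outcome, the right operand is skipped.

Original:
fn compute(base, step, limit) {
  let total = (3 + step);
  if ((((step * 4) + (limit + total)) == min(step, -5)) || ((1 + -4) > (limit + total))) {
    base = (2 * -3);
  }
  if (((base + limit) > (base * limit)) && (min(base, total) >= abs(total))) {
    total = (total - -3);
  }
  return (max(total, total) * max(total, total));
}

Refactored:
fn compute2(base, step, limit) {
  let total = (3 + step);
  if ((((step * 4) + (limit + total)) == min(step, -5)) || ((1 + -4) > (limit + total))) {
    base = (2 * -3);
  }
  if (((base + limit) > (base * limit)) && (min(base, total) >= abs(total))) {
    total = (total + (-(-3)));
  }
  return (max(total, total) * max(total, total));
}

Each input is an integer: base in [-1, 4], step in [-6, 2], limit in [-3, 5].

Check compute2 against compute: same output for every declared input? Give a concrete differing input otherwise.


Equivalent — the differences include arithmetic usage differs, yet no declared input distinguishes the two.
One worked example (base=2, step=0, limit=5) — compute: total := 3 | ((((step * 4) + (limit + total)) == min(step, -5)) || ((1 + -4) > (limit + total))): false | (((base + limit) > (base * limit)) && (min(base, total) >= abs(total))): false | result 9; compute2: total := 3 | ((((step * 4) + (limit + total)) == min(step, -5)) || ((1 + -4) > (limit + total))): false | (((base + limit) > (base * limit)) && (min(base, total) >= abs(total))): false | result 9; agreement on 9.
Across all 486 domain points the two functions coincide.
verdict: equivalent


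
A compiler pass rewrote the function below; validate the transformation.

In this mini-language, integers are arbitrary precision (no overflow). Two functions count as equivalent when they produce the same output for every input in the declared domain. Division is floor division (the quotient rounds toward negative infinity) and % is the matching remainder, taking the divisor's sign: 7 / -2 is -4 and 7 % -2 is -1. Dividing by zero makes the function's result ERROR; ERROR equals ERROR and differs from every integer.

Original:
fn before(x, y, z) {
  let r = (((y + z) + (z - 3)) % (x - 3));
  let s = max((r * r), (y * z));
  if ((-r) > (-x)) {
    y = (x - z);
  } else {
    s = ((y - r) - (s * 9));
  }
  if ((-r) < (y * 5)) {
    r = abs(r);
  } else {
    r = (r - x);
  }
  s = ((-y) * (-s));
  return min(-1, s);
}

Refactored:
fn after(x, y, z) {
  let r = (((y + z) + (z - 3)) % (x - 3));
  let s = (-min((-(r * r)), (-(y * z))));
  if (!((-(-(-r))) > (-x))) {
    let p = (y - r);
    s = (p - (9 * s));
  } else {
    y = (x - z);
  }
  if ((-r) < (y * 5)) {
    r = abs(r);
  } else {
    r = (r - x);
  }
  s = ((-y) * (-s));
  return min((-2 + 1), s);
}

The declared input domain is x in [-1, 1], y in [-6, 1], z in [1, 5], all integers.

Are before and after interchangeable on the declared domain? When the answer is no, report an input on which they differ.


Although statement counts differ, boolean connective usage differs, arithmetic usage differs, min/max/abs usage differs, local variable names differ, constant usage differs, 120/120 inputs agree.
verdict: equivalent


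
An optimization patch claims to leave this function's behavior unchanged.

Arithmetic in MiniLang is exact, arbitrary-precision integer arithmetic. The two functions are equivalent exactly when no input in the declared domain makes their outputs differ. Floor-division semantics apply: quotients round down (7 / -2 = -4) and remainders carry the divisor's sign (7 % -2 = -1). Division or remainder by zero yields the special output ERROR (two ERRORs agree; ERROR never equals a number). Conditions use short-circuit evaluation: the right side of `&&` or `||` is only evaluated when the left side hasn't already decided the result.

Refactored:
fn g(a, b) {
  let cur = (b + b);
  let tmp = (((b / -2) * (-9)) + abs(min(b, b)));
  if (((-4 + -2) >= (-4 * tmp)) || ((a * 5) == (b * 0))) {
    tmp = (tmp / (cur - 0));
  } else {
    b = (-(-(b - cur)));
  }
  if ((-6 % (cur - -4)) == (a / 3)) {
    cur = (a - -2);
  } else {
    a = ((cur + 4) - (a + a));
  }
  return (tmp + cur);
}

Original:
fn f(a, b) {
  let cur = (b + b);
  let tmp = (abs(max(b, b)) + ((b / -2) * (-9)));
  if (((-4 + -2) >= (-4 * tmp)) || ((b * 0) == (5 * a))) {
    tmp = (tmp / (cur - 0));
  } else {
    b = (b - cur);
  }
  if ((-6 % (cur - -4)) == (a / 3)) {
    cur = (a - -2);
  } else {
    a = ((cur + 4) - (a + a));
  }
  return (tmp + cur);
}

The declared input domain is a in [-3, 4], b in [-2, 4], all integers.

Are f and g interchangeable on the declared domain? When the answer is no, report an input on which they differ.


Equivalent. The one real change (`max(b, b)` became `min(b, b)`) has no effect anywhere in the declared ranges.
Every one of the 56 inputs gives matching results.
Tracing a=1, b=0: f: cur := 0 | tmp := 0 | (((-4 + -2) >= (-4 * tmp)) || ((b * 0) == (5 * a))): false | b := 0 | ((-6 % (cur - -4)) == (a / 3)): false | a := 2 | result 0 | g: cur := 0 | tmp := 0 | (((-4 + -2) >= (-4 * tmp)) || ((a * 5) == (b * 0))): false | b := 0 | ((-6 % (cur - -4)) == (a / 3)): false | a := 2 | result 0 — matching result 0.
verdict: equivalent


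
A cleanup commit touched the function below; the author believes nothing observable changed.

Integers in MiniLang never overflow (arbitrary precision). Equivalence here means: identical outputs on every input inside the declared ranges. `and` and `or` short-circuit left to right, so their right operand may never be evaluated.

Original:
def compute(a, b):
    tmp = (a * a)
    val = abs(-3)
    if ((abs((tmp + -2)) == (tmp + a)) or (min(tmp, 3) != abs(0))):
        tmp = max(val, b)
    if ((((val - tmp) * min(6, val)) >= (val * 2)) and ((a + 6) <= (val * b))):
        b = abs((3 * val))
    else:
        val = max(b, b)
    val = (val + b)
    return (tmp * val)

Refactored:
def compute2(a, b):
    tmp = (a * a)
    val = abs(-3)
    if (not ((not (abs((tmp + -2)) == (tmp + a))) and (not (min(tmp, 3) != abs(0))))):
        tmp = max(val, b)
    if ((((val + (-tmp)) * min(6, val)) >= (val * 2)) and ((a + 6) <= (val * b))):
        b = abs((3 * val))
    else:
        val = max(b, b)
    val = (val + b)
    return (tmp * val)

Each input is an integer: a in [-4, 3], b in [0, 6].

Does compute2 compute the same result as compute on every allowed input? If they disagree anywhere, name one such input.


Comparing the listings, the differences include: arithmetic usage differs, boolean connective usage differs.
One worked example (a=1, b=3) — compute: tmp = 1; val = 3; ((abs((tmp + -2)) == (tmp + a)) or (min(tmp, 3) != abs(0))) -> true; tmp = 3; ((((val - tmp) * min(6, val)) >= (val * 2)) and ((a + 6) <= (val * b))) -> false; val = 3; val = 6; return 18; compute2: tmp = 1; val = 3; (not ((not (abs((tmp + -2)) == (tmp + a))) and (not (min(tmp, 3) != abs(0))))) -> true; tmp = 3; ((((val + (-tmp)) * min(6, val)) >= (val * 2)) and ((a + 6) <= (val * b))) -> false; val = 3; val = 6; return 18; agreement on 18.
Every one of the 56 inputs gives matching results.
verdict: equivalent


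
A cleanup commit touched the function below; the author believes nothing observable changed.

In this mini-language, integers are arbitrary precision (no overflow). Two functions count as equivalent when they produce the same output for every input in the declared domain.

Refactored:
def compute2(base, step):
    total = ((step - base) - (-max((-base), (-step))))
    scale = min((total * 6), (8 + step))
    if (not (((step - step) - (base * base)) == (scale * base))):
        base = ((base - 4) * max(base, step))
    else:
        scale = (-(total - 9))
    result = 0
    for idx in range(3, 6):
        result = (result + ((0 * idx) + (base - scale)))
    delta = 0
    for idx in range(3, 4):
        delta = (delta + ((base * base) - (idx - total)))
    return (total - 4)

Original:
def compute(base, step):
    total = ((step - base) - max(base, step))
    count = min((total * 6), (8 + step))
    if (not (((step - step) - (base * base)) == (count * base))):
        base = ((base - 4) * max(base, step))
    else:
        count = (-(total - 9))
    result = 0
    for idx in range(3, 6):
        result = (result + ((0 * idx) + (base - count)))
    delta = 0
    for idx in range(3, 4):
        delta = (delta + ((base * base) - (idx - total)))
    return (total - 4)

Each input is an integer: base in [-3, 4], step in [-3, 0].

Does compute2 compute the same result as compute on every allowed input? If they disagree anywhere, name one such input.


Try base=-3, step=-2.
compute: total = 3; count = 6; (not (((step - step) - (base * base)) == (count * base))) -> true; base = 14; result = 0; [idx=3]; result = 8; [idx=4]; result = 16; [idx=5]; result = 24; delta = 0; [idx=3]; delta = 196; return -1
compute2: total = 4; scale = 6; (not (((step - step) - (base * base)) == (scale * base))) -> true; base = 14; result = 0; [idx=3]; result = 8; [idx=4]; result = 16; [idx=5]; result = 24; delta = 0; [idx=3]; delta = 197; return 0
-1 against 0: the behavior changed.
verdict: not equivalent; witness: base=-3, step=-2


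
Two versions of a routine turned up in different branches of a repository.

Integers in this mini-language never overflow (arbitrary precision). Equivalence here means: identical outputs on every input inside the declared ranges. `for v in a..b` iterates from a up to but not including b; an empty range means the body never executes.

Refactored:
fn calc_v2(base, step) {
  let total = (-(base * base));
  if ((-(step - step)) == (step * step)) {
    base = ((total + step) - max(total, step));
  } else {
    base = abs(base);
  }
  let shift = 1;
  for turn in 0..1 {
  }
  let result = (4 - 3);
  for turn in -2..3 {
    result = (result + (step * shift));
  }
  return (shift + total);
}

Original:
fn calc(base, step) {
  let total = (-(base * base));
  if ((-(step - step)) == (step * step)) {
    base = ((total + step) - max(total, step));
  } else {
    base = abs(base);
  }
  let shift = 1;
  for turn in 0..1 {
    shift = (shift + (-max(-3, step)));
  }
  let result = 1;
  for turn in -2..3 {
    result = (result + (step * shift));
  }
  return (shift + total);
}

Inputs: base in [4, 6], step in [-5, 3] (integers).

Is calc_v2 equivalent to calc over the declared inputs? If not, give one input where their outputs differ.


These are not equivalent — on base=4, step=-5 the outputs split (-12 vs -15).
calc: total becomes -16; next ((-(step - step)) == (step * step)) evaluates to false; next base becomes 4; next shift becomes 1; next at turn=0:; next shift becomes 4; next result becomes 1; next at turn=-2:; next result becomes -19; next at turn=-1:; next result becomes -39; next at turn=0:; next result becomes -59; next at turn=1:; next result becomes -79; next at turn=2:; next result becomes -99; next final value -12
calc_v2: total becomes -16; next ((-(step - step)) == (step * step)) evaluates to false; next base becomes 4; next shift becomes 1; next at turn=0:; next result becomes 1; next at turn=-2:; next result becomes -4; next at turn=-1:; next result becomes -9; next at turn=0:; next result becomes -14; next at turn=1:; next result becomes -19; next at turn=2:; next result becomes -24; next final value -15
verdict: not equivalent; witness: base=4, step=-5


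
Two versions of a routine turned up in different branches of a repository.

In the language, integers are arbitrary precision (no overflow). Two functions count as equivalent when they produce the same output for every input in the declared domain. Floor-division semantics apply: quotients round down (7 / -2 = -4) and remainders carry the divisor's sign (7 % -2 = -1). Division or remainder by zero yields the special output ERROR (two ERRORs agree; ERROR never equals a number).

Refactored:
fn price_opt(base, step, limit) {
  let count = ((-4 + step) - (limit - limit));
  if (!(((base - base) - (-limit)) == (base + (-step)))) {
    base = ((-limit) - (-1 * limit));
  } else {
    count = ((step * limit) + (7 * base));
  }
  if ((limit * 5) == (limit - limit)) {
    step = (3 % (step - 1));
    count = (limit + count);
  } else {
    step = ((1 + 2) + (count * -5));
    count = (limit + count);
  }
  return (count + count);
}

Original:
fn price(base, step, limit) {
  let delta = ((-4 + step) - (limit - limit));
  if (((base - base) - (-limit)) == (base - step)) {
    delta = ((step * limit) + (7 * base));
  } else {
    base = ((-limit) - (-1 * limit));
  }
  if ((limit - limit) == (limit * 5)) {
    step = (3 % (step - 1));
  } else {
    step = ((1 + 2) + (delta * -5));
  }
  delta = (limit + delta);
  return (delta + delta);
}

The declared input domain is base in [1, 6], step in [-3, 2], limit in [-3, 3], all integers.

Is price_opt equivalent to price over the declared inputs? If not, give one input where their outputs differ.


Differences: arithmetic usage differs; and statement counts differ; and local variable names differ; and boolean connective usage differs — yet all 252 inputs agree.
verdict: equivalent


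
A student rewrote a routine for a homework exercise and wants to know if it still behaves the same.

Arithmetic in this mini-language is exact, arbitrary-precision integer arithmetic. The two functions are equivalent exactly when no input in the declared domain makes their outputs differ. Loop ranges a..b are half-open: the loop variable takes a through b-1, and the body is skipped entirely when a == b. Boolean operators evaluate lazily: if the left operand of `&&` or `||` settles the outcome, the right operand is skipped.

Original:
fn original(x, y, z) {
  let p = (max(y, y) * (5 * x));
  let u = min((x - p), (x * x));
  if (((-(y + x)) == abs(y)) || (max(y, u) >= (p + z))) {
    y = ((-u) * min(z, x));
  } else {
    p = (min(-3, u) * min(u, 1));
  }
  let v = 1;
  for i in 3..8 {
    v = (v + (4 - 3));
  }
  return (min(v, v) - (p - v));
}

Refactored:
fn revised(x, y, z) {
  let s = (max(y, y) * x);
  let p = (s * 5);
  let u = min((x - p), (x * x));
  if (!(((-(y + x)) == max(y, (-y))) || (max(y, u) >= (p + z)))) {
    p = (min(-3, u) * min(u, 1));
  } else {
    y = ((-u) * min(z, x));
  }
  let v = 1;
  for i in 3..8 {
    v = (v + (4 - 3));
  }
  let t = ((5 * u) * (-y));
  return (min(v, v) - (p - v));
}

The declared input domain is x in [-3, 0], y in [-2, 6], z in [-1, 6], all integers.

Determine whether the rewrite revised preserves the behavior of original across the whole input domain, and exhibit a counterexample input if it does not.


Comparing the listings, the differences include: arithmetic usage differs, plus min/max/abs usage differs, plus boolean connective usage differs, plus local variable names differ, plus constant usage differs, plus statement counts differ.
As a probe, take x=0, y=6, z=4: original runs p=0, then u=0, then (((-(y + x)) == abs(y)) || (max(y, u) >= (p + z))) is true, then y=0, then v=1, then (i=3), then v=2, then (i=4), then v=3, then (i=5), then v=4, then (i=6), then v=5, then (i=7), then v=6, then returns 12; revised runs s=0, then p=0, then u=0, then (!(((-(y + x)) == max(y, (-y))) || (max(y, u) >= (p + z)))) is false, then y=0, then v=1, then (i=3), then v=2, then (i=4), then v=3, then (i=5), then v=4, then (i=6), then v=5, then (i=7), then v=6, then t=0, then returns 12; both end at 12.
Across all 288 domain points the two functions coincide.
verdict: equivalent


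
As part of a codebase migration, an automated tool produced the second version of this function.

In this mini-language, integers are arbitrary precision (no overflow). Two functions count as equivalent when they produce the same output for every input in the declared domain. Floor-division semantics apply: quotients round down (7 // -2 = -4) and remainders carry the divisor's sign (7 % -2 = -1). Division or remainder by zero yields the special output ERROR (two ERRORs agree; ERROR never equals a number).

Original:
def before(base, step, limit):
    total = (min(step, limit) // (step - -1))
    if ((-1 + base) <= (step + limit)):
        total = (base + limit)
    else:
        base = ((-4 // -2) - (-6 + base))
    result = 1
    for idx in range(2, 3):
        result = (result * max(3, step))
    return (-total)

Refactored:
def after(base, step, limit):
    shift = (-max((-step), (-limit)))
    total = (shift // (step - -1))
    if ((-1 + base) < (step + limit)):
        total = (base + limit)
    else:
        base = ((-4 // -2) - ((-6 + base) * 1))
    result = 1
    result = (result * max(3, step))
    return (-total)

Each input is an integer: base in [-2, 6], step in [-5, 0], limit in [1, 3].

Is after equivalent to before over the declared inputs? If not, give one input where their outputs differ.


Evaluate both at base=-2, step=-5, limit=2.
before: total := 1 | ((-1 + base) <= (step + limit)): true | total := 0 | result := 1 | iter idx=2: | result := 3 | result 0
after: shift := -5 | total := 1 | ((-1 + base) < (step + limit)): false | base := 10 | result := 1 | result := 3 | result -1
0 against -1: the behavior changed.
verdict: not equivalent; witness: base=-2, step=-5, limit=2


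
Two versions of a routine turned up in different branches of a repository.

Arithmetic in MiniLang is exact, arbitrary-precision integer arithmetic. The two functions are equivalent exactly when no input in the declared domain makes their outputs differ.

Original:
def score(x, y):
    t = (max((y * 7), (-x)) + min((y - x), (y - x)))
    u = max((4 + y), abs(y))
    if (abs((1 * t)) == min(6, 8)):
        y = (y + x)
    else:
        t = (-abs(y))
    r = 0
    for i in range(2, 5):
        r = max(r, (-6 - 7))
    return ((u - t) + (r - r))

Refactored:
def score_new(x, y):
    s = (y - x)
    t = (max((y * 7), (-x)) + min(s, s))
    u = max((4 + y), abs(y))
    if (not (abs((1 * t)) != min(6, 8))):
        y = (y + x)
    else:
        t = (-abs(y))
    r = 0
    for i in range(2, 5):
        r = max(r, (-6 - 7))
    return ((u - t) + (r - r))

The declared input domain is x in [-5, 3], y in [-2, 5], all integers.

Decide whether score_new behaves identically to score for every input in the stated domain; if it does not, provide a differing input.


Comparing the listings, the differences include: comparison usage differs, plus boolean connective usage differs, plus arithmetic usage differs, plus statement counts differ, plus local variable names differ.
Tracing x=2, y=-2: score: t := -6 | u := 2 | (abs((1 * t)) == min(6, 8)): true | y := 0 | r := 0 | iter i=2: | r := 0 | iter i=3: | r := 0 | iter i=4: | r := 0 | result 8 | score_new: s := -4 | t := -6 | u := 2 | (not (abs((1 * t)) != min(6, 8))): true | y := 0 | r := 0 | iter i=2: | r := 0 | iter i=3: | r := 0 | iter i=4: | r := 0 | result 8 — matching result 8.
Checked all 72 inputs in the declared domain: the outputs agree on every one.
verdict: equivalent


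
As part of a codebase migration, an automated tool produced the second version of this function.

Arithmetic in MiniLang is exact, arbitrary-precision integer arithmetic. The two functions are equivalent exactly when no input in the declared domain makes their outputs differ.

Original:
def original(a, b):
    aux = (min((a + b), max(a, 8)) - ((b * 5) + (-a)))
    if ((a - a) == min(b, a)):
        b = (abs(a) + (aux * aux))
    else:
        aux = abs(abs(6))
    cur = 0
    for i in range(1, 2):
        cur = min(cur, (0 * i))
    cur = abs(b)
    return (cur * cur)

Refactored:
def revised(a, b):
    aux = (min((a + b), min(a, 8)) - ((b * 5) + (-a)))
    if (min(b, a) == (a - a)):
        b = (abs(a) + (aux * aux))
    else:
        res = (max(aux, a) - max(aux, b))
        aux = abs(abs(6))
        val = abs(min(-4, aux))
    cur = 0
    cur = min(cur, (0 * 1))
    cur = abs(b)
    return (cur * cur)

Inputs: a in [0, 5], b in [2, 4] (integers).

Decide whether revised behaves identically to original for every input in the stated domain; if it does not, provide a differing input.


Evaluate both at a=0, b=2.
original: aux becomes -8; next ((a - a) == min(b, a)) evaluates to true; next b becomes 64; next cur becomes 0; next at i=1:; next cur becomes 0; next cur becomes 64; next final value 4096
revised: aux becomes -10; next (min(b, a) == (a - a)) evaluates to true; next b becomes 100; next cur becomes 0; next cur becomes 0; next cur becomes 100; next final value 10000
4096 != 10000, so the rewrite changes behavior.
verdict: not equivalent; witness: a=0, b=2


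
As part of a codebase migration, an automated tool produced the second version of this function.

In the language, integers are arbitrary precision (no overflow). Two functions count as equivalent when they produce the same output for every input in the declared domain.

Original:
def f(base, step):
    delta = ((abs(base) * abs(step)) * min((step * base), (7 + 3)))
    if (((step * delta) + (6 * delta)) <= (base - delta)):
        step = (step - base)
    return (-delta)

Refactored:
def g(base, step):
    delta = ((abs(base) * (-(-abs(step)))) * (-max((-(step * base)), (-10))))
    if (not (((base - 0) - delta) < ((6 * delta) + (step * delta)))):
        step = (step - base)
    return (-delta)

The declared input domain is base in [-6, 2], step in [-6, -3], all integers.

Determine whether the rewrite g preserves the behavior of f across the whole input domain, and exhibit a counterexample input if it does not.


Differences: min/max/abs usage differs; also arithmetic usage differs; also comparison usage differs; also constant usage differs; also boolean connective usage differs — yet all 36 inputs agree.
verdict: equivalent


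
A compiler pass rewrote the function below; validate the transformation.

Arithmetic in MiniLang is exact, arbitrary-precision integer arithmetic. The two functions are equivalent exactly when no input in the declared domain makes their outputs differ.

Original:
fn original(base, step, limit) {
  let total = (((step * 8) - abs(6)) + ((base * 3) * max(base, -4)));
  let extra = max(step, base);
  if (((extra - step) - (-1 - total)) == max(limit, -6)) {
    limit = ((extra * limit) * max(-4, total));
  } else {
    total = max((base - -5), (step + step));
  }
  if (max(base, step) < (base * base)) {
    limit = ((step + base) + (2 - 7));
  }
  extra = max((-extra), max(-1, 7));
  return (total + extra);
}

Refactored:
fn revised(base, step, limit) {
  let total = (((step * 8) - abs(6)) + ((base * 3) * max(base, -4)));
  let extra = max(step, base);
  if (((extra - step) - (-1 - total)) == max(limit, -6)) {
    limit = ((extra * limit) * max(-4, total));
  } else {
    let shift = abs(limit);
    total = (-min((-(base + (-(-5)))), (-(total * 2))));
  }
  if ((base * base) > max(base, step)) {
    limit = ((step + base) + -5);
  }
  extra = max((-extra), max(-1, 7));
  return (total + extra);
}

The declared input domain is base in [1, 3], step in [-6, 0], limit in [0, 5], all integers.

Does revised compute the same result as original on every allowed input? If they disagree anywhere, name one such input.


Take base=2, step=0, limit=0.
original: total = 6; extra = 2; (((extra - step) - (-1 - total)) == max(limit, -6)) -> false; total = 7; (max(base, step) < (base * base)) -> true; limit = -3; extra = 7; return 14
revised: total = 6; extra = 2; (((extra - step) - (-1 - total)) == max(limit, -6)) -> false; shift = 0; total = 12; ((base * base) > max(base, step)) -> true; limit = -3; extra = 7; return 19
14 != 19, so the rewrite changes behavior.
verdict: not equivalent; witness: base=2, step=0, limit=0


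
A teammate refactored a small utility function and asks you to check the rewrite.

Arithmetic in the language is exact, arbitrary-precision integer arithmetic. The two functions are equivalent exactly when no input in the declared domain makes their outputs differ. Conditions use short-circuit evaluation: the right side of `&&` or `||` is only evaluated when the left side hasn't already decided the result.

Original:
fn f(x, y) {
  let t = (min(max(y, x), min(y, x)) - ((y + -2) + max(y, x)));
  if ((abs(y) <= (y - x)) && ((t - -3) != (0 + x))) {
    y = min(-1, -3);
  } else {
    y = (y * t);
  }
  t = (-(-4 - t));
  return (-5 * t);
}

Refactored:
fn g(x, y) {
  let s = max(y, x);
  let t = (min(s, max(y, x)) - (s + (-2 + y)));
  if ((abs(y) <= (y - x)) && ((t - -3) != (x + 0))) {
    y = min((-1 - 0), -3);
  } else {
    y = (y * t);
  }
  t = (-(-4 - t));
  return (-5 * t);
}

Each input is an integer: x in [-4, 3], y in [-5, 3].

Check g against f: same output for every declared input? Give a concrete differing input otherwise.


Take x=-4, y=-5.
f: t=6, then ((abs(y) <= (y - x)) && ((t - -3) != (0 + x))) is false, then y=-30, then t=10, then returns -50
g: s=-4, then t=7, then ((abs(y) <= (y - x)) && ((t - -3) != (x + 0))) is false, then y=-35, then t=11, then returns -55
-50 vs -55 — the two versions disagree here.
verdict: not equivalent; witness: x=-4, y=-5


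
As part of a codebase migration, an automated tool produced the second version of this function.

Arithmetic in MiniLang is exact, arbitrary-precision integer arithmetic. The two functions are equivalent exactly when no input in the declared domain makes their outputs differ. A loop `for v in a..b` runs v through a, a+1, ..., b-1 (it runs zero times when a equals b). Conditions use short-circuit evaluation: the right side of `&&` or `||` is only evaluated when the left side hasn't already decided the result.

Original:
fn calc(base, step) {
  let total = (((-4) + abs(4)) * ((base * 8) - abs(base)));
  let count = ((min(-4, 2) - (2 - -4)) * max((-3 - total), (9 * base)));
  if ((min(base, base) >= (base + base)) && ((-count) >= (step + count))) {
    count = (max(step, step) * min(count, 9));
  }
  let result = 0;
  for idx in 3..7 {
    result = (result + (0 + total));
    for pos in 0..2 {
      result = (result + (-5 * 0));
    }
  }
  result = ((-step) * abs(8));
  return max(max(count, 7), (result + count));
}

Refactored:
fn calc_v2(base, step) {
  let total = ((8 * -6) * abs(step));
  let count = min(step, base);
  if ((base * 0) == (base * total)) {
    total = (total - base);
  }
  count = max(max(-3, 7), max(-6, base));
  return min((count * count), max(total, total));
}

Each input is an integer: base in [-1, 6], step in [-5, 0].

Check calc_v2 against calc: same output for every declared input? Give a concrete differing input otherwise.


At base=-1, step=-5: calc gives 70, calc_v2 gives -240.
verdict: not equivalent; witness: base=-1, step=-5


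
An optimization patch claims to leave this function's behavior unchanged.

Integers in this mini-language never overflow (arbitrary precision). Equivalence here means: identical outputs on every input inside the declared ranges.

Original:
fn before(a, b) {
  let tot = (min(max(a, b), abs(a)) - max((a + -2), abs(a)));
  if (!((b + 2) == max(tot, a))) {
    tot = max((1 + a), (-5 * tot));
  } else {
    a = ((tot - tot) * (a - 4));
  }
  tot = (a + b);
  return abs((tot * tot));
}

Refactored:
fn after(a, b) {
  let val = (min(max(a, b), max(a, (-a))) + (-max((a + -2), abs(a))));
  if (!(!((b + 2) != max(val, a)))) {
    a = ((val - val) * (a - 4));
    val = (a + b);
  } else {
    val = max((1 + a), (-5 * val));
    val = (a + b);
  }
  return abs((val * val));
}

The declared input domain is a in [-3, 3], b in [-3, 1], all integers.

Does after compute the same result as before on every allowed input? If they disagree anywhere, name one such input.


Input a=-3, b=-3: 36 from before versus 9 from after.
verdict: not equivalent; witness: a=-3, b=-3


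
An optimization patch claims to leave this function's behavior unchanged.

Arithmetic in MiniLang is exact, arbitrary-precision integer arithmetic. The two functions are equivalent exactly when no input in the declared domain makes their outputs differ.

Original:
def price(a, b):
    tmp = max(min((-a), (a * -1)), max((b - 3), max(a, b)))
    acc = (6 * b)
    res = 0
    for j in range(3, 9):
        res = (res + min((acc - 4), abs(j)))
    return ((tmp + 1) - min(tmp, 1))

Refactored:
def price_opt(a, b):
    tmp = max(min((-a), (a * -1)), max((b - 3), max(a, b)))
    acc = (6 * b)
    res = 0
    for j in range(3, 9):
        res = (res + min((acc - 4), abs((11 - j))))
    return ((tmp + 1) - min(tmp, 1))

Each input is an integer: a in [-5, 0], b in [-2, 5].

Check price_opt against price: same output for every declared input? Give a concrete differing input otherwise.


The two are interchangeable: arithmetic usage differs; also constant usage differs, and every declared input agrees.
As a probe, take a=-4, b=0: price runs tmp := 4 | acc := 0 | res := 0 | iter j=3: | res := -4 | iter j=4: | res := -8 | iter j=5: | res := -12 | iter j=6: | res := -16 | iter j=7: | res := -20 | iter j=8: | res := -24 | result 4; price_opt runs tmp := 4 | acc := 0 | res := 0 | iter j=3: | res := -4 | iter j=4: | res := -8 | iter j=5: | res := -12 | iter j=6: | res := -16 | iter j=7: | res := -20 | iter j=8: | res := -24 | result 4; both end at 4.
Checked all 48 inputs in the declared domain: the outputs agree on every one.
verdict: equivalent


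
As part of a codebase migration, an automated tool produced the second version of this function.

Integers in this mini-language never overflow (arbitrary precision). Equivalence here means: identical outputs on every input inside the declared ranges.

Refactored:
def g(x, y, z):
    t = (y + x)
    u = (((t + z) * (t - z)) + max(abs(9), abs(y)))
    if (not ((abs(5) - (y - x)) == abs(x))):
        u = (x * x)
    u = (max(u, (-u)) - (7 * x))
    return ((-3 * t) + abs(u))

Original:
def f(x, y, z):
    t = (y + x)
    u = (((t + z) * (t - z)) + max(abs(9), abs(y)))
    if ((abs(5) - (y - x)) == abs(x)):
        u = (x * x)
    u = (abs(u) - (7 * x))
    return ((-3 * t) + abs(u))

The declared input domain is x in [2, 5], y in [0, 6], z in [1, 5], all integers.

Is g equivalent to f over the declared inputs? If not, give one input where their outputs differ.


Try x=2, y=0, z=1.
f: t becomes 2; next u becomes 12; next ((abs(5) - (y - x)) == abs(x)) evaluates to false; next u becomes -2; next final value -4
g: t becomes 2; next u becomes 12; next (not ((abs(5) - (y - x)) == abs(x))) evaluates to true; next u becomes 4; next u becomes -10; next final value 4
-4 vs 4 — the two versions disagree here.
verdict: not equivalent; witness: x=2, y=0, z=1


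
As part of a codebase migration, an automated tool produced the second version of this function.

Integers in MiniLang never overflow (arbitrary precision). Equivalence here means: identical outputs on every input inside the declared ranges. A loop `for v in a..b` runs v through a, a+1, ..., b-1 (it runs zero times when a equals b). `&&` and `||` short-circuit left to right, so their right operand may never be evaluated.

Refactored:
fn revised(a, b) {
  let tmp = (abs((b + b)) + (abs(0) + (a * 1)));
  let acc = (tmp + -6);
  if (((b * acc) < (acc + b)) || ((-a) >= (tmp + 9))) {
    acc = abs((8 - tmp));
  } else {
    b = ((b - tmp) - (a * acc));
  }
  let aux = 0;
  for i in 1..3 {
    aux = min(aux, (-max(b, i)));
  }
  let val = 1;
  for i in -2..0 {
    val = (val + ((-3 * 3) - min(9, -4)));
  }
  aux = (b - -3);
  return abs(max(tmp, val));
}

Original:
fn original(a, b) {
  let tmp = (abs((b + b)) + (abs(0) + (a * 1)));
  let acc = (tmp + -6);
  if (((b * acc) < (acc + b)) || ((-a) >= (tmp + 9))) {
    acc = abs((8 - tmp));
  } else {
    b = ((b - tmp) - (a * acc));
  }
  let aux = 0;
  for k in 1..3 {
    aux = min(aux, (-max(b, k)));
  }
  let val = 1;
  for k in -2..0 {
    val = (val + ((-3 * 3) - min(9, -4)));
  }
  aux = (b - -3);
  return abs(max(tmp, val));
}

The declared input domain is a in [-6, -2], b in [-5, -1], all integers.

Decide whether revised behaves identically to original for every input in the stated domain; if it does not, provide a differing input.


Reading the diff, among the changes: local variable names differ.
Tracing a=-4, b=-4: original: tmp becomes 4; next acc becomes -2; next (((b * acc) < (acc + b)) || ((-a) >= (tmp + 9))) evaluates to false; next b becomes -16; next aux becomes 0; next at k=1:; next aux becomes -1; next at k=2:; next aux becomes -2; next val becomes 1; next at k=-2:; next val becomes -4; next at k=-1:; next val becomes -9; next aux becomes -13; next final value 4 | revised: tmp becomes 4; next acc becomes -2; next (((b * acc) < (acc + b)) || ((-a) >= (tmp + 9))) evaluates to false; next b becomes -16; next aux becomes 0; next at i=1:; next aux becomes -1; next at i=2:; next aux becomes -2; next val becomes 1; next at i=-2:; next val becomes -4; next at i=-1:; next val becomes -9; next aux becomes -13; next final value 4 — matching result 4.
An exhaustive pass over the 25 declared inputs shows identical outputs.
verdict: equivalent


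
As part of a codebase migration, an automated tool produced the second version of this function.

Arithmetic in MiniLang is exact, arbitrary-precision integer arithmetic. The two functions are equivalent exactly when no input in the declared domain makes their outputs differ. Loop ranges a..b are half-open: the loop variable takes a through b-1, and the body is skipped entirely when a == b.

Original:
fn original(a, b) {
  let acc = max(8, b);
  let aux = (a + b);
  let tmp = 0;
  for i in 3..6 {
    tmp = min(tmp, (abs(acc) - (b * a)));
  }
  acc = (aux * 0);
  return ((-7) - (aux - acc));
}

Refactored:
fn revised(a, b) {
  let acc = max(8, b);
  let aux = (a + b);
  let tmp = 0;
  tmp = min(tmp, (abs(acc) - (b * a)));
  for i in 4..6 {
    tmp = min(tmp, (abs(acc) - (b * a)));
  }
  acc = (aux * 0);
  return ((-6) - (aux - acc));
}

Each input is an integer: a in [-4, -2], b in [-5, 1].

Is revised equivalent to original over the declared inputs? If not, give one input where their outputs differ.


Input a=-4, b=-5: 2 from original versus 3 from revised.
verdict: not equivalent; witness: a=-4, b=-5


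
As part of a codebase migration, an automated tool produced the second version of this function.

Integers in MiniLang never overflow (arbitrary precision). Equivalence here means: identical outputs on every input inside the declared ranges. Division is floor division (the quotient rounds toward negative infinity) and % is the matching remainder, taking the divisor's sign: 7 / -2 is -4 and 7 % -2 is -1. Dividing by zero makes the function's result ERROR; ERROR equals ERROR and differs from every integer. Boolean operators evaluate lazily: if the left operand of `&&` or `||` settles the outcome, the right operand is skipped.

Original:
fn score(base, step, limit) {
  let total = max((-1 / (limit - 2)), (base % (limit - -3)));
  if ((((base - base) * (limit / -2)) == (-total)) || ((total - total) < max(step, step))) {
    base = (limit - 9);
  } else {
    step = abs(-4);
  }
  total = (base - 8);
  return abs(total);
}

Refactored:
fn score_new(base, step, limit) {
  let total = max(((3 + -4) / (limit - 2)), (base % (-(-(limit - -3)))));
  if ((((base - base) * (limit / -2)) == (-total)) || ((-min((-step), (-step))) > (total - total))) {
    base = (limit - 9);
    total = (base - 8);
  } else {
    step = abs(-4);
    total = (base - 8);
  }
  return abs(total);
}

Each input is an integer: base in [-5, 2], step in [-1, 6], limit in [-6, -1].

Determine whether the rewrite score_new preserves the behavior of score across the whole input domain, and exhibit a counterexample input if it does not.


Side by side, the visible changes include: min/max/abs usage differs; and arithmetic usage differs; and statement counts differ; and comparison usage differs; and constant usage differs.
As a probe, take base=-2, step=6, limit=-6: score runs total=0, then ((((base - base) * (limit / -2)) == (-total)) || ((total - total) < max(step, step))) is true, then base=-15, then total=-23, then returns 23; score_new runs total=0, then ((((base - base) * (limit / -2)) == (-total)) || ((-min((-step), (-step))) > (total - total))) is true, then base=-15, then total=-23, then returns 23; both end at 23.
Checked all 384 inputs in the declared domain: the outputs agree on every one.
verdict: equivalent


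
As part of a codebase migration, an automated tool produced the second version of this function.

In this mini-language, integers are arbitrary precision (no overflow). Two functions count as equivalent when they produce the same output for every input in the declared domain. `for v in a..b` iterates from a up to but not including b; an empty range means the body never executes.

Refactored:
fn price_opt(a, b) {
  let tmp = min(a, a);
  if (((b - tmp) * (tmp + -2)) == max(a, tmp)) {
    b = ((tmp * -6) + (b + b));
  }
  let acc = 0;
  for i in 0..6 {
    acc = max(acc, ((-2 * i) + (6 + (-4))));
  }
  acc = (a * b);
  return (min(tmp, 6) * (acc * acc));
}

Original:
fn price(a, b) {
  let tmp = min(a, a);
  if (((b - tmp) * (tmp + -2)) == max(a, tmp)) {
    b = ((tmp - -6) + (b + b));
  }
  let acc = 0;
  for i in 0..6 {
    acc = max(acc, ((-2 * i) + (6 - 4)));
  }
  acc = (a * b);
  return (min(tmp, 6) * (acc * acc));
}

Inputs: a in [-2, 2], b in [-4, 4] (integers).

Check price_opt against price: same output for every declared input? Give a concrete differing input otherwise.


a=1, b=0 yields 49 from price but 36 from price_opt.
verdict: not equivalent; witness: a=1, b=0


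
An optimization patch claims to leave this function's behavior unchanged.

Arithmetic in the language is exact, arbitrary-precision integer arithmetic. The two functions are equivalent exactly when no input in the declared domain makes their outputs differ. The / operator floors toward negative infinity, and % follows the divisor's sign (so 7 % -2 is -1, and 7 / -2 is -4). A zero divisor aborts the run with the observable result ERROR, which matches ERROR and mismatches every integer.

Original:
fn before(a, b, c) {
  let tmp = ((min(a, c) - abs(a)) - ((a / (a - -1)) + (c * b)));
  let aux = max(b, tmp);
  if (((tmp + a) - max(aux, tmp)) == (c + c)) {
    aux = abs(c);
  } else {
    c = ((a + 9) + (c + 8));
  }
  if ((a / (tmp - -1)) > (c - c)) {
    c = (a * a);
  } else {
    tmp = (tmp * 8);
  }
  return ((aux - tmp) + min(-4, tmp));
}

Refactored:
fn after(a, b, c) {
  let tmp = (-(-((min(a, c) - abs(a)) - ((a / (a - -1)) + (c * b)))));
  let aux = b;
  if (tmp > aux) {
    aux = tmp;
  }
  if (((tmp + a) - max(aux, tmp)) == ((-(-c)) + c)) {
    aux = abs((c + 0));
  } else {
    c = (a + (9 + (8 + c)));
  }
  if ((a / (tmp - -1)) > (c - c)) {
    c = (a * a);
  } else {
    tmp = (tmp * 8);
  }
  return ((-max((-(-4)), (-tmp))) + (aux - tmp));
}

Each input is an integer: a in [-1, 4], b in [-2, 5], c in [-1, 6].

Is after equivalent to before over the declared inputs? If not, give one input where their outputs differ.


Reading the diff, among the changes: min/max/abs usage differs; also branching structure differs; also arithmetic usage differs; also statement counts differ; also comparison usage differs; also constant usage differs.
One worked example (a=1, b=3, c=6) — before: tmp becomes -18; next aux becomes 3; next (((tmp + a) - max(aux, tmp)) == (c + c)) evaluates to false; next c becomes 24; next ((a / (tmp - -1)) > (c - c)) evaluates to false; next tmp becomes -144; next final value 3; after: tmp becomes -18; next aux becomes 3; next (tmp > aux) evaluates to false; next (((tmp + a) - max(aux, tmp)) == ((-(-c)) + c)) evaluates to false; next c becomes 24; next ((a / (tmp - -1)) > (c - c)) evaluates to false; next tmp becomes -144; next final value 3; agreement on 3.
Checked all 384 inputs in the declared domain: the outputs agree on every one.
verdict: equivalent
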